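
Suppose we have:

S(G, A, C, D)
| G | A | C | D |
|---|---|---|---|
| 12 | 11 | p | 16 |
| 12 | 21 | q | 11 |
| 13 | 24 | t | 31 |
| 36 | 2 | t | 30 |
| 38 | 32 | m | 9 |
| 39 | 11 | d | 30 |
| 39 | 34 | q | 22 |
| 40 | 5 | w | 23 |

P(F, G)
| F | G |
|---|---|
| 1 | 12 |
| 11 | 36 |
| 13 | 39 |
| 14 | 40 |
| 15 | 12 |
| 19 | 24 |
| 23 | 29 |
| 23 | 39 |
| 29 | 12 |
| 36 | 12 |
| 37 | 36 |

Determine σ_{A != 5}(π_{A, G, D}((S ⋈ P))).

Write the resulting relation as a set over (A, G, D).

{(11, 12, 16), (11, 39, 30), (2, 36, 30), (21, 12, 11), (34, 39, 22)}

S ⋈ P (natural join on G): {(12, 11, p, 16, 1), (12, 11, p, 16, 15), (12, 11, p, 16, 29), (12, 11, p, 16, 36), (12, 21, q, 11, 1), (12, 21, q, 11, 15), (12, 21, q, 11, 29), (12, 21, q, 11, 36), (36, 2, t, 30, 11), (36, 2, t, 30, 37), (39, 11, d, 30, 13), (39, 11, d, 30, 23), (39, 34, q, 22, 13), (39, 34, q, 22, 23), (40, 5, w, 23, 14)}
Projecting to A, G, D (9 duplicate(s) eliminated): {(11, 12, 16), (11, 39, 30), (2, 36, 30), (21, 12, 11), (34, 39, 22), (5, 40, 23)}
Selection A != 5: {(11, 12, 16), (11, 39, 30), (2, 36, 30), (21, 12, 11), (34, 39, 22)}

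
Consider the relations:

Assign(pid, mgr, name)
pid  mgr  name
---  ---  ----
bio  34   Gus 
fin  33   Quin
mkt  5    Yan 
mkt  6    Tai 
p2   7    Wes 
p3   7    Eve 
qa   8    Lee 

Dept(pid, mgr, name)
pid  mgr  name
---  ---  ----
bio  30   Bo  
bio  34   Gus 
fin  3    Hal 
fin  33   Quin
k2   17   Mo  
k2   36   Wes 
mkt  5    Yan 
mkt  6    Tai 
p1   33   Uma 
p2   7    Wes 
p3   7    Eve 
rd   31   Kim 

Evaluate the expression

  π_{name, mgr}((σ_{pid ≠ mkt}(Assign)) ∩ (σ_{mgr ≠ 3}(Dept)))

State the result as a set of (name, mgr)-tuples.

{(Eve, 7), (Gus, 34), (Quin, 33), (Wes, 7)}

σ[pid ≠ mkt]: keep tuples satisfying pid ≠ mkt → {(bio, 34, Gus), (fin, 33, Quin), (p2, 7, Wes), (p3, 7, Eve), (qa, 8, Lee)}
σ[mgr ≠ 3]: keep tuples satisfying mgr ≠ 3 → {(bio, 30, Bo), (bio, 34, Gus), (fin, 33, Quin), (k2, 17, Mo), (k2, 36, Wes), (mkt, 5, Yan), (mkt, 6, Tai), (p1, 33, Uma), (p2, 7, Wes), (p3, 7, Eve), (rd, 31, Kim)}
Set intersection of the two operands is {(bio, 34, Gus), (fin, 33, Quin), (p2, 7, Wes), (p3, 7, Eve)}.
Projecting to name, mgr: {(Eve, 7), (Gus, 34), (Quin, 33), (Wes, 7)}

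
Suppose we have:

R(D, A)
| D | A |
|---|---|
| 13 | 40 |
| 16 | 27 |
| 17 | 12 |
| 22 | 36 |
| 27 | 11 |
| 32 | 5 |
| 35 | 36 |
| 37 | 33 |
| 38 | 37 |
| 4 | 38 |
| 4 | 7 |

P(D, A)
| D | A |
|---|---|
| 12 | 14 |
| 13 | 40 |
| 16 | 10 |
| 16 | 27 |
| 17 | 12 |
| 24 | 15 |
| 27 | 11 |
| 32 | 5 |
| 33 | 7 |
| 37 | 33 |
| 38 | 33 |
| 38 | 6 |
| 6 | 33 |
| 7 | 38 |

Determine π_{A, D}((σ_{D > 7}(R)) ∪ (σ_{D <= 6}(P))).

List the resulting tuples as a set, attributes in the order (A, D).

{(11, 27), (12, 17), (27, 16), (33, 37), (33, 6), (36, 22), (36, 35), (37, 38), (40, 13), (5, 32)}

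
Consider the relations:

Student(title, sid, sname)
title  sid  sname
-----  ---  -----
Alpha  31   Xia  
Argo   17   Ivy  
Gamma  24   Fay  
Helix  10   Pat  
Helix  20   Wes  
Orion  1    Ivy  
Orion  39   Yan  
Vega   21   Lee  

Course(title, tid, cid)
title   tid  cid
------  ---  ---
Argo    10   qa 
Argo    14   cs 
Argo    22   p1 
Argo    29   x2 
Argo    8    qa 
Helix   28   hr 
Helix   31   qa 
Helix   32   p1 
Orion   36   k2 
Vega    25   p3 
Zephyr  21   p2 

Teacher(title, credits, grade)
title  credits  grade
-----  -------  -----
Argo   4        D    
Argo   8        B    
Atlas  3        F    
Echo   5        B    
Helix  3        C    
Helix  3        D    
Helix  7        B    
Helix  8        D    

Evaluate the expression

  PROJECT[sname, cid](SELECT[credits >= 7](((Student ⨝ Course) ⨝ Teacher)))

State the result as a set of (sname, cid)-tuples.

Student ⋈ Course (natural join on title): {(Argo, 17, Ivy, 10, qa), (Argo, 17, Ivy, 14, cs), (Argo, 17, Ivy, 22, p1), (Argo, 17, Ivy, 29, x2), (Argo, 17, Ivy, 8, qa), (Helix, 10, Pat, 28, hr), (Helix, 10, Pat, 31, qa), (Helix, 10, Pat, 32, p1), (Helix, 20, Wes, 28, hr), (Helix, 20, Wes, 31, qa), (Helix, 20, Wes, 32, p1), (Orion, 1, Ivy, 36, k2), (Orion, 39, Yan, 36, k2), (Vega, 21, Lee, 25, p3)}
(Student ⨝ Course) ⋈ Teacher (natural join on title): {(Argo, 17, Ivy, 10, qa, 4, D), (Argo, 17, Ivy, 10, qa, 8, B), (Argo, 17, Ivy, 14, cs, 4, D), (Argo, 17, Ivy, 14, cs, 8, B), (Argo, 17, Ivy, 22, p1, 4, D), (Argo, 17, Ivy, 22, p1, 8, B), (Argo, 17, Ivy, 29, x2, 4, D), (Argo, 17, Ivy, 29, x2, 8, B), (Argo, 17, Ivy, 8, qa, 4, D), (Argo, 17, Ivy, 8, qa, 8, B), (Helix, 10, Pat, 28, hr, 3, C), (Helix, 10, Pat, 28, hr, 3, D), (Helix, 10, Pat, 28, hr, 7, B), (Helix, 10, Pat, 28, hr, 8, D), (Helix, 10, Pat, 31, qa, 3, C), (Helix, 10, Pat, 31, qa, 3, D), (Helix, 10, Pat, 31, qa, 7, B), (Helix, 10, Pat, 31, qa, 8, D), (Helix, 10, Pat, 32, p1, 3, C), (Helix, 10, Pat, 32, p1, 3, D), (Helix, 10, Pat, 32, p1, 7, B), (Helix, 10, Pat, 32, p1, 8, D), (Helix, 20, Wes, 28, hr, 3, C), (Helix, 20, Wes, 28, hr, 3, D), (Helix, 20, Wes, 28, hr, 7, B), (Helix, 20, Wes, 28, hr, 8, D), (Helix, 20, Wes, 31, qa, 3, C), (Helix, 20, Wes, 31, qa, 3, D), (Helix, 20, Wes, 31, qa, 7, B), (Helix, 20, Wes, 31, qa, 8, D), (Helix, 20, Wes, 32, p1, 3, C), (Helix, 20, Wes, 32, p1, 3, D), (Helix, 20, Wes, 32, p1, 7, B), (Helix, 20, Wes, 32, p1, 8, D)}
Filtering on credits >= 7 leaves {(Argo, 17, Ivy, 10, qa, 8, B), (Argo, 17, Ivy, 14, cs, 8, B), (Argo, 17, Ivy, 22, p1, 8, B), (Argo, 17, Ivy, 29, x2, 8, B), (Argo, 17, Ivy, 8, qa, 8, B), (Helix, 10, Pat, 28, hr, 7, B), (Helix, 10, Pat, 28, hr, 8, D), (Helix, 10, Pat, 31, qa, 7, B), (Helix, 10, Pat, 31, qa, 8, D), (Helix, 10, Pat, 32, p1, 7, B), (Helix, 10, Pat, 32, p1, 8, D), (Helix, 20, Wes, 28, hr, 7, B), (Helix, 20, Wes, 28, hr, 8, D), (Helix, 20, Wes, 31, qa, 7, B), (Helix, 20, Wes, 31, qa, 8, D), (Helix, 20, Wes, 32, p1, 7, B), (Helix, 20, Wes, 32, p1, 8, D)}.
Keep only column(s) sname, cid (7 duplicate(s) eliminated): {(Ivy, cs), (Ivy, p1), (Ivy, qa), (Ivy, x2), (Pat, hr), (Pat, p1), (Pat, qa), (Wes, hr), (Wes, p1), (Wes, qa)}

{(Ivy, cs), (Ivy, p1), (Ivy, qa), (Ivy, x2), (Pat, hr), (Pat, p1), (Pat, qa), (Wes, hr), (Wes, p1), (Wes, qa)}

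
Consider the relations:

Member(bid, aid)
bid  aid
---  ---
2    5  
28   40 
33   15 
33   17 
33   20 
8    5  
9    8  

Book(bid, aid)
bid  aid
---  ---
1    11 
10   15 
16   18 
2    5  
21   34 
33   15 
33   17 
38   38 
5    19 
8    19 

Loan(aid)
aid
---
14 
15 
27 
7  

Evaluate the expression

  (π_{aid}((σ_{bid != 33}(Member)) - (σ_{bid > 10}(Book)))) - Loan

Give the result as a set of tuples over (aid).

Filtering on bid != 33 leaves {(2, 5), (28, 40), (8, 5), (9, 8)}.
Filtering on bid > 10 leaves {(16, 18), (21, 34), (33, 15), (33, 17), (38, 38)}.
Set difference of the two operands is {(2, 5), (28, 40), (8, 5), (9, 8)}.
Keep only column(s) aid (1 duplicate(s) eliminated): {40, 5, 8}
Set difference of the two operands is {40, 5, 8}.

{40, 5, 8}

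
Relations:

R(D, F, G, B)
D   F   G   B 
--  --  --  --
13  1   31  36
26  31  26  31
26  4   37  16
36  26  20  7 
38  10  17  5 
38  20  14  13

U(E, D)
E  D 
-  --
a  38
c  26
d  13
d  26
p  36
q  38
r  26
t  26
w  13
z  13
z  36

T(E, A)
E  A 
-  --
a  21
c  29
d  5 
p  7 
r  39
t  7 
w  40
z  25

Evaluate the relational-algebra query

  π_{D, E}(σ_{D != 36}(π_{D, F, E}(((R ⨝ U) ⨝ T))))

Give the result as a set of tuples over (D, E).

{(13, d), (13, w), (13, z), (26, c), (26, d), (26, r), (26, t), (38, a)}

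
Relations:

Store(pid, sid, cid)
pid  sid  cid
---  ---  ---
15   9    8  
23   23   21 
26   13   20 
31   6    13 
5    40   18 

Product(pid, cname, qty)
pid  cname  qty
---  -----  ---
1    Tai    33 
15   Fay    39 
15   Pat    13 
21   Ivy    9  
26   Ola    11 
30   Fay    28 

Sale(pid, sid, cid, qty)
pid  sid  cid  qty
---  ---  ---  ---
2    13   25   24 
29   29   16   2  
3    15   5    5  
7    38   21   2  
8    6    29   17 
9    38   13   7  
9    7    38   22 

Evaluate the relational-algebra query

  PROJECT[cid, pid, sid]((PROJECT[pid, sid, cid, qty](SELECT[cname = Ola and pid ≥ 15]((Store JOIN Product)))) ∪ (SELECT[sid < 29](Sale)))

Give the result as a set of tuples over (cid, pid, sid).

{(20, 26, 13), (25, 2, 13), (29, 8, 6), (38, 9, 7), (5, 3, 15)}

Store ⋈ Product (natural join on pid): {(15, 9, 8, Fay, 39), (15, 9, 8, Pat, 13), (26, 13, 20, Ola, 11)}
Selection cname = Ola and pid ≥ 15: {(26, 13, 20, Ola, 11)}
Keep only column(s) pid, sid, cid, qty: {(26, 13, 20, 11)}
Selection sid < 29: {(2, 13, 25, 24), (3, 15, 5, 5), (8, 6, 29, 17), (9, 7, 38, 22)}
Set union of the two operands is {(2, 13, 25, 24), (26, 13, 20, 11), (3, 15, 5, 5), (8, 6, 29, 17), (9, 7, 38, 22)}.
Keep only column(s) cid, pid, sid: {(20, 26, 13), (25, 2, 13), (29, 8, 6), (38, 9, 7), (5, 3, 15)}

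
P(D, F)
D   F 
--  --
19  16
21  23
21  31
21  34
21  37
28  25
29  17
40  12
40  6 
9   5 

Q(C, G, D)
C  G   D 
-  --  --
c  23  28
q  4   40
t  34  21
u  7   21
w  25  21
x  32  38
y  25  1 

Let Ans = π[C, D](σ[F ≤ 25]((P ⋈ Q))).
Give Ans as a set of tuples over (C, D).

{(c, 28), (q, 40), (t, 21), (u, 21), (w, 21)}

P ⋈ Q (natural join on D): {(21, 23, t, 34), (21, 23, u, 7), (21, 23, w, 25), (21, 31, t, 34), (21, 31, u, 7), (21, 31, w, 25), (21, 34, t, 34), (21, 34, u, 7), (21, 34, w, 25), (21, 37, t, 34), (21, 37, u, 7), (21, 37, w, 25), (28, 25, c, 23), (40, 12, q, 4), (40, 6, q, 4)}
Apply σ_{F ≤ 25}; surviving tuples: {(21, 23, t, 34), (21, 23, u, 7), (21, 23, w, 25), (28, 25, c, 23), (40, 12, q, 4), (40, 6, q, 4)}
π[C, D]: project onto (C, D) (1 duplicate(s) eliminated) → {(c, 28), (q, 40), (t, 21), (u, 21), (w, 21)}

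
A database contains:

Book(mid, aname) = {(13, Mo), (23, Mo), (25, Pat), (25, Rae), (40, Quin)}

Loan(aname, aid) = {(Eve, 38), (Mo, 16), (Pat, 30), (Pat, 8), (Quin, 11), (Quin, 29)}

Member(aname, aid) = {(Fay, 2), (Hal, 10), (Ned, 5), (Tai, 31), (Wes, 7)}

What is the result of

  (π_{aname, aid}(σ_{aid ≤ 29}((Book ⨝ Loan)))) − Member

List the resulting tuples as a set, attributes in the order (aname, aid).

{(Mo, 16), (Pat, 8), (Quin, 11), (Quin, 29)}

Book ⋈ Loan (natural join on aname): {(13, Mo, 16), (23, Mo, 16), (25, Pat, 30), (25, Pat, 8), (40, Quin, 11), (40, Quin, 29)}
Apply σ_{aid ≤ 29}; surviving tuples: {(13, Mo, 16), (23, Mo, 16), (25, Pat, 8), (40, Quin, 11), (40, Quin, 29)}
Projecting to aname, aid (1 duplicate(s) eliminated): {(Mo, 16), (Pat, 8), (Quin, 11), (Quin, 29)}
Set difference of the two operands is {(Mo, 16), (Pat, 8), (Quin, 11), (Quin, 29)}.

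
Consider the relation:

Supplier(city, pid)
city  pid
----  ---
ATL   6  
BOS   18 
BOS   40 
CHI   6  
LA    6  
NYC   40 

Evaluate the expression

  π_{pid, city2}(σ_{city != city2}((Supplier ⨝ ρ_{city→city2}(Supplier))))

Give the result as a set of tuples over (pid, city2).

{(40, BOS), (40, NYC), (6, ATL), (6, CHI), (6, LA)}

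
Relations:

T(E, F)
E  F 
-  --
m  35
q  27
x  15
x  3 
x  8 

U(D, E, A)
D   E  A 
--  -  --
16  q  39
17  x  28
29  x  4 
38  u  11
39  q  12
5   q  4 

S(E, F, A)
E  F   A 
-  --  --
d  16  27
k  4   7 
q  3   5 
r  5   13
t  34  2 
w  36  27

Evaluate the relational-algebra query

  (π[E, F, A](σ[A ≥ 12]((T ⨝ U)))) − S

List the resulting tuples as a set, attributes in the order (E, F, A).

{(q, 27, 12), (q, 27, 39), (x, 15, 28), (x, 3, 28), (x, 8, 28)}

Joining T and U on E yields {(q, 27, 16, 39), (q, 27, 39, 12), (q, 27, 5, 4), (x, 15, 17, 28), (x, 15, 29, 4), (x, 3, 17, 28), (x, 3, 29, 4), (x, 8, 17, 28), (x, 8, 29, 4)}.
Apply σ_{A ≥ 12}; surviving tuples: {(q, 27, 16, 39), (q, 27, 39, 12), (x, 15, 17, 28), (x, 3, 17, 28), (x, 8, 17, 28)}
π[E, F, A]: project onto (E, F, A) → {(q, 27, 12), (q, 27, 39), (x, 15, 28), (x, 3, 28), (x, 8, 28)}
Taking the difference: {(q, 27, 12), (q, 27, 39), (x, 15, 28), (x, 3, 28), (x, 8, 28)}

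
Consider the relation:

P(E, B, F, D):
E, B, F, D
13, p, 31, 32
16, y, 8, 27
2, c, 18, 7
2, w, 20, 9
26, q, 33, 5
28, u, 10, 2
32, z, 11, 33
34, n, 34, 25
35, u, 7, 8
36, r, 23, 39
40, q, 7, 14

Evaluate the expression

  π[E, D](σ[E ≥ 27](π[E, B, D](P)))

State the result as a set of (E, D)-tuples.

π[E, B, D]: project onto (E, B, D) → {(13, p, 32), (16, y, 27), (2, c, 7), (2, w, 9), (26, q, 5), (28, u, 2), (32, z, 33), (34, n, 25), (35, u, 8), (36, r, 39), (40, q, 14)}
Selection E ≥ 27: {(28, u, 2), (32, z, 33), (34, n, 25), (35, u, 8), (36, r, 39), (40, q, 14)}
π[E, D]: project onto (E, D) → {(28, 2), (32, 33), (34, 25), (35, 8), (36, 39), (40, 14)}

{(28, 2), (32, 33), (34, 25), (35, 8), (36, 39), (40, 14)}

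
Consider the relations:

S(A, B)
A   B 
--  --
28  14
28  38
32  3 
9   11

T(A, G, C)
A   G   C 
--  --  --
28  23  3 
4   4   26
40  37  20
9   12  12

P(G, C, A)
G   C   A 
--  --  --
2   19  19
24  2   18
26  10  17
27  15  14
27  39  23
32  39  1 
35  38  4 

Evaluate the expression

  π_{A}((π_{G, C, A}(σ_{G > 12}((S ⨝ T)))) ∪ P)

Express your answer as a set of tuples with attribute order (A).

{1, 14, 17, 18, 19, 23, 28, 4}

S ⋈ T (natural join on A): {(28, 14, 23, 3), (28, 38, 23, 3), (9, 11, 12, 12)}
σ[G > 12]: keep tuples satisfying G > 12 → {(28, 14, 23, 3), (28, 38, 23, 3)}
π[G, C, A]: project onto (G, C, A) (1 duplicate(s) eliminated) → {(23, 3, 28)}
Union: {(23, 3, 28)} with {(2, 19, 19), (24, 2, 18), (26, 10, 17), (27, 15, 14), (27, 39, 23), (32, 39, 1), (35, 38, 4)} → {(2, 19, 19), (23, 3, 28), (24, 2, 18), (26, 10, 17), (27, 15, 14), (27, 39, 23), (32, 39, 1), (35, 38, 4)}
π[A]: project onto (A) → {1, 14, 17, 18, 19, 23, 28, 4}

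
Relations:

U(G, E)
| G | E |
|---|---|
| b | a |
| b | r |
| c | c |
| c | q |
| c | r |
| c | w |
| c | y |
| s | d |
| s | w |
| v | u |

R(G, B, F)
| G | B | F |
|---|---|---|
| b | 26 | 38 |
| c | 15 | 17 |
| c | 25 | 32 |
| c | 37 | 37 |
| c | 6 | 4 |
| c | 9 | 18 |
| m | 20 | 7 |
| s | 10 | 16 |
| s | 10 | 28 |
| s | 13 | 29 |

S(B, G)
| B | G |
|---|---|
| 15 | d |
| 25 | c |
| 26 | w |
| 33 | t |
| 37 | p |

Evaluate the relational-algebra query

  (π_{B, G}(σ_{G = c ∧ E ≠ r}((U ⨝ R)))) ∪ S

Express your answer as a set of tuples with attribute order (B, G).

U ⋈ R (natural join on G): {(b, a, 26, 38), (b, r, 26, 38), (c, c, 15, 17), (c, c, 25, 32), (c, c, 37, 37), (c, c, 6, 4), (c, c, 9, 18), (c, q, 15, 17), (c, q, 25, 32), (c, q, 37, 37), (c, q, 6, 4), (c, q, 9, 18), (c, r, 15, 17), (c, r, 25, 32), (c, r, 37, 37), (c, r, 6, 4), (c, r, 9, 18), (c, w, 15, 17), (c, w, 25, 32), (c, w, 37, 37), (c, w, 6, 4), (c, w, 9, 18), (c, y, 15, 17), (c, y, 25, 32), (c, y, 37, 37), (c, y, 6, 4), (c, y, 9, 18), (s, d, 10, 16), (s, d, 10, 28), (s, d, 13, 29), (s, w, 10, 16), (s, w, 10, 28), (s, w, 13, 29)}
Filtering on G = c ∧ E ≠ r leaves {(c, c, 15, 17), (c, c, 25, 32), (c, c, 37, 37), (c, c, 6, 4), (c, c, 9, 18), (c, q, 15, 17), (c, q, 25, 32), (c, q, 37, 37), (c, q, 6, 4), (c, q, 9, 18), (c, w, 15, 17), (c, w, 25, 32), (c, w, 37, 37), (c, w, 6, 4), (c, w, 9, 18), (c, y, 15, 17), (c, y, 25, 32), (c, y, 37, 37), (c, y, 6, 4), (c, y, 9, 18)}.
Projecting to B, G (15 duplicate(s) eliminated): {(15, c), (25, c), (37, c), (6, c), (9, c)}
Taking the union: {(15, c), (15, d), (25, c), (26, w), (33, t), (37, c), (37, p), (6, c), (9, c)}

{(15, c), (15, d), (25, c), (26, w), (33, t), (37, c), (37, p), (6, c), (9, c)}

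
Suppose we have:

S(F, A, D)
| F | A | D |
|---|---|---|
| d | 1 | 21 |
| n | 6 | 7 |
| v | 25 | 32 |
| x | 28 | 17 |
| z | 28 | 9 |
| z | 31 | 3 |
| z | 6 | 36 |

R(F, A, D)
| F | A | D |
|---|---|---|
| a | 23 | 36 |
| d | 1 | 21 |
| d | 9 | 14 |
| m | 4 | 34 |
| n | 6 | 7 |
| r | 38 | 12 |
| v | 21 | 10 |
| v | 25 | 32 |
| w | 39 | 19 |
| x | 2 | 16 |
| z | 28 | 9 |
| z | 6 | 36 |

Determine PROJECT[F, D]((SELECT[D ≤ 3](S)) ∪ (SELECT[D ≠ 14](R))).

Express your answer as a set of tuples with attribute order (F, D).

Filtering on D ≤ 3 leaves {(z, 31, 3)}.
Filtering on D ≠ 14 leaves {(a, 23, 36), (d, 1, 21), (m, 4, 34), (n, 6, 7), (r, 38, 12), (v, 21, 10), (v, 25, 32), (w, 39, 19), (x, 2, 16), (z, 28, 9), (z, 6, 36)}.
Set union of the two operands is {(a, 23, 36), (d, 1, 21), (m, 4, 34), (n, 6, 7), (r, 38, 12), (v, 21, 10), (v, 25, 32), (w, 39, 19), (x, 2, 16), (z, 28, 9), (z, 31, 3), (z, 6, 36)}.
Projecting to F, D: {(a, 36), (d, 21), (m, 34), (n, 7), (r, 12), (v, 10), (v, 32), (w, 19), (x, 16), (z, 3), (z, 36), (z, 9)}

{(a, 36), (d, 21), (m, 34), (n, 7), (r, 12), (v, 10), (v, 32), (w, 19), (x, 16), (z, 3), (z, 36), (z, 9)}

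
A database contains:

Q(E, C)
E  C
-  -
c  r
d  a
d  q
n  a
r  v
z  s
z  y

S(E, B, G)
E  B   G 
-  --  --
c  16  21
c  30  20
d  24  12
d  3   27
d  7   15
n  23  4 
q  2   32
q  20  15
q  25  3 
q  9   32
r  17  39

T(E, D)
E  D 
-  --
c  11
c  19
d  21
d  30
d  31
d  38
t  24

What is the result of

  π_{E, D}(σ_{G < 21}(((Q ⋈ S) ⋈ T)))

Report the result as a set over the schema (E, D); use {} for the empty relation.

Natural join on E: {(c, r, 16, 21), (c, r, 30, 20), (d, a, 24, 12), (d, a, 3, 27), (d, a, 7, 15), (d, q, 24, 12), (d, q, 3, 27), (d, q, 7, 15), (n, a, 23, 4), (r, v, 17, 39)}
Natural join on E: {(c, r, 16, 21, 11), (c, r, 16, 21, 19), (c, r, 30, 20, 11), (c, r, 30, 20, 19), (d, a, 24, 12, 21), (d, a, 24, 12, 30), (d, a, 24, 12, 31), (d, a, 24, 12, 38), (d, a, 3, 27, 21), (d, a, 3, 27, 30), (d, a, 3, 27, 31), (d, a, 3, 27, 38), (d, a, 7, 15, 21), (d, a, 7, 15, 30), (d, a, 7, 15, 31), (d, a, 7, 15, 38), (d, q, 24, 12, 21), (d, q, 24, 12, 30), (d, q, 24, 12, 31), (d, q, 24, 12, 38), (d, q, 3, 27, 21), (d, q, 3, 27, 30), (d, q, 3, 27, 31), (d, q, 3, 27, 38), (d, q, 7, 15, 21), (d, q, 7, 15, 30), (d, q, 7, 15, 31), (d, q, 7, 15, 38)}
Apply σ_{G < 21}; surviving tuples: {(c, r, 30, 20, 11), (c, r, 30, 20, 19), (d, a, 24, 12, 21), (d, a, 24, 12, 30), (d, a, 24, 12, 31), (d, a, 24, 12, 38), (d, a, 7, 15, 21), (d, a, 7, 15, 30), (d, a, 7, 15, 31), (d, a, 7, 15, 38), (d, q, 24, 12, 21), (d, q, 24, 12, 30), (d, q, 24, 12, 31), (d, q, 24, 12, 38), (d, q, 7, 15, 21), (d, q, 7, 15, 30), (d, q, 7, 15, 31), (d, q, 7, 15, 38)}
π[E, D]: project onto (E, D) (12 duplicate(s) eliminated) → {(c, 11), (c, 19), (d, 21), (d, 30), (d, 31), (d, 38)}

{(c, 11), (c, 19), (d, 21), (d, 30), (d, 31), (d, 38)}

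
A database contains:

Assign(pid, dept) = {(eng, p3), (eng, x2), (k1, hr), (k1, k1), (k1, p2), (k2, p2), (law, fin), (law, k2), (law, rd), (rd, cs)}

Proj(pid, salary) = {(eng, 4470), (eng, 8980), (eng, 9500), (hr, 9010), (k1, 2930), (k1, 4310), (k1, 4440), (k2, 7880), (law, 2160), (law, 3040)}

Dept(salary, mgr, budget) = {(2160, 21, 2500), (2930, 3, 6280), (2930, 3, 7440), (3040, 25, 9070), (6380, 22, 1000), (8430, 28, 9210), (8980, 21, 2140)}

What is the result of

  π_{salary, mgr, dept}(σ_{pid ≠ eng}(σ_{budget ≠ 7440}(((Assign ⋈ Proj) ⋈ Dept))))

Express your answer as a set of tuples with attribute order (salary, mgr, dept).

{(2160, 21, fin), (2160, 21, k2), (2160, 21, rd), (2930, 3, hr), (2930, 3, k1), (2930, 3, p2), (3040, 25, fin), (3040, 25, k2), (3040, 25, rd)}

Assign ⋈ Proj (natural join on pid): {(eng, p3, 4470), (eng, p3, 8980), (eng, p3, 9500), (eng, x2, 4470), (eng, x2, 8980), (eng, x2, 9500), (k1, hr, 2930), (k1, hr, 4310), (k1, hr, 4440), (k1, k1, 2930), (k1, k1, 4310), (k1, k1, 4440), (k1, p2, 2930), (k1, p2, 4310), (k1, p2, 4440), (k2, p2, 7880), (law, fin, 2160), (law, fin, 3040), (law, k2, 2160), (law, k2, 3040), (law, rd, 2160), (law, rd, 3040)}
(Assign ⋈ Proj) ⋈ Dept (natural join on salary): {(eng, p3, 8980, 21, 2140), (eng, x2, 8980, 21, 2140), (k1, hr, 2930, 3, 6280), (k1, hr, 2930, 3, 7440), (k1, k1, 2930, 3, 6280), (k1, k1, 2930, 3, 7440), (k1, p2, 2930, 3, 6280), (k1, p2, 2930, 3, 7440), (law, fin, 2160, 21, 2500), (law, fin, 3040, 25, 9070), (law, k2, 2160, 21, 2500), (law, k2, 3040, 25, 9070), (law, rd, 2160, 21, 2500), (law, rd, 3040, 25, 9070)}
σ[budget ≠ 7440]: keep tuples satisfying budget ≠ 7440 → {(eng, p3, 8980, 21, 2140), (eng, x2, 8980, 21, 2140), (k1, hr, 2930, 3, 6280), (k1, k1, 2930, 3, 6280), (k1, p2, 2930, 3, 6280), (law, fin, 2160, 21, 2500), (law, fin, 3040, 25, 9070), (law, k2, 2160, 21, 2500), (law, k2, 3040, 25, 9070), (law, rd, 2160, 21, 2500), (law, rd, 3040, 25, 9070)}
σ[pid ≠ eng]: keep tuples satisfying pid ≠ eng → {(k1, hr, 2930, 3, 6280), (k1, k1, 2930, 3, 6280), (k1, p2, 2930, 3, 6280), (law, fin, 2160, 21, 2500), (law, fin, 3040, 25, 9070), (law, k2, 2160, 21, 2500), (law, k2, 3040, 25, 9070), (law, rd, 2160, 21, 2500), (law, rd, 3040, 25, 9070)}
π_{salary, mgr, dept} gives {(2160, 21, fin), (2160, 21, k2), (2160, 21, rd), (2930, 3, hr), (2930, 3, k1), (2930, 3, p2), (3040, 25, fin), (3040, 25, k2), (3040, 25, rd)}.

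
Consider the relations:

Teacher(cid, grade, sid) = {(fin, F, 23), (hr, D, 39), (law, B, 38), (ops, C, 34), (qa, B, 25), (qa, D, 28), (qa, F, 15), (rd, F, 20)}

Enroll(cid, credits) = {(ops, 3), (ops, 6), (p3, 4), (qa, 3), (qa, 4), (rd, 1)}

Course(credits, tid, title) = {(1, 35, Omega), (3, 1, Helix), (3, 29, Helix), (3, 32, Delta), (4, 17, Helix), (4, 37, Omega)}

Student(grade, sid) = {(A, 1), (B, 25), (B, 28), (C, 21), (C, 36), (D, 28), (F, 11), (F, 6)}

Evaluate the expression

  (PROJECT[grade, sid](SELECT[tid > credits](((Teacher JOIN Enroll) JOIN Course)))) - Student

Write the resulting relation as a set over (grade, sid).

{(C, 34), (F, 15), (F, 20)}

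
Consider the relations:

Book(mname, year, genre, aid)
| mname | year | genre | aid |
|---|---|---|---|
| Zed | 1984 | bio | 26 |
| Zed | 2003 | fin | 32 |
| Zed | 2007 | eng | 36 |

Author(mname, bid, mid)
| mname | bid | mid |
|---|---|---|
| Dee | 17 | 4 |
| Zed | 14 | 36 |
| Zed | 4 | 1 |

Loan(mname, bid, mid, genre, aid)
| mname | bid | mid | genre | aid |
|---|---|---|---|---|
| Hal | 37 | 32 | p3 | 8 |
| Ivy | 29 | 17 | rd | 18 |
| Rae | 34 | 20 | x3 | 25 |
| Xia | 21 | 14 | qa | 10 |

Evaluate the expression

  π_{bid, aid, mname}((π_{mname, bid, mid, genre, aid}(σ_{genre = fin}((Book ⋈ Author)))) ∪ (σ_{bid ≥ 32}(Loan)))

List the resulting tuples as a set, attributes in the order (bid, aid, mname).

{(14, 32, Zed), (34, 25, Rae), (37, 8, Hal), (4, 32, Zed)}

Joining Book and Author on mname yields {(Zed, 1984, bio, 26, 14, 36), (Zed, 1984, bio, 26, 4, 1), (Zed, 2003, fin, 32, 14, 36), (Zed, 2003, fin, 32, 4, 1), (Zed, 2007, eng, 36, 14, 36), (Zed, 2007, eng, 36, 4, 1)}.
Selection genre = fin: {(Zed, 2003, fin, 32, 14, 36), (Zed, 2003, fin, 32, 4, 1)}
π_{mname, bid, mid, genre, aid} gives {(Zed, 14, 36, fin, 32), (Zed, 4, 1, fin, 32)}.
Selection bid ≥ 32: {(Hal, 37, 32, p3, 8), (Rae, 34, 20, x3, 25)}
Set union of the two operands is {(Hal, 37, 32, p3, 8), (Rae, 34, 20, x3, 25), (Zed, 14, 36, fin, 32), (Zed, 4, 1, fin, 32)}.
π_{bid, aid, mname} gives {(14, 32, Zed), (34, 25, Rae), (37, 8, Hal), (4, 32, Zed)}.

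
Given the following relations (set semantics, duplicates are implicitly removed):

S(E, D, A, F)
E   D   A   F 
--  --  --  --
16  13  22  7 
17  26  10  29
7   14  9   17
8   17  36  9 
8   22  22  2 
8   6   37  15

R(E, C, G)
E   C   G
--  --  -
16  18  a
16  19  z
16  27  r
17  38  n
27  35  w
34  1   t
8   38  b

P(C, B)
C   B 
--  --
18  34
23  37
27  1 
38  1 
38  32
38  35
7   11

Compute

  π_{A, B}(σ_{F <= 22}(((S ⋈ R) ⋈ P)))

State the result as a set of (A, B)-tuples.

{(22, 1), (22, 32), (22, 34), (22, 35), (36, 1), (36, 32), (36, 35), (37, 1), (37, 32), (37, 35)}

S ⋈ R (natural join on E): {(16, 13, 22, 7, 18, a), (16, 13, 22, 7, 19, z), (16, 13, 22, 7, 27, r), (17, 26, 10, 29, 38, n), (8, 17, 36, 9, 38, b), (8, 22, 22, 2, 38, b), (8, 6, 37, 15, 38, b)}
(S ⋈ R) ⋈ P (natural join on C): {(16, 13, 22, 7, 18, a, 34), (16, 13, 22, 7, 27, r, 1), (17, 26, 10, 29, 38, n, 1), (17, 26, 10, 29, 38, n, 32), (17, 26, 10, 29, 38, n, 35), (8, 17, 36, 9, 38, b, 1), (8, 17, 36, 9, 38, b, 32), (8, 17, 36, 9, 38, b, 35), (8, 22, 22, 2, 38, b, 1), (8, 22, 22, 2, 38, b, 32), (8, 22, 22, 2, 38, b, 35), (8, 6, 37, 15, 38, b, 1), (8, 6, 37, 15, 38, b, 32), (8, 6, 37, 15, 38, b, 35)}
σ[F <= 22]: keep tuples satisfying F <= 22 → {(16, 13, 22, 7, 18, a, 34), (16, 13, 22, 7, 27, r, 1), (8, 17, 36, 9, 38, b, 1), (8, 17, 36, 9, 38, b, 32), (8, 17, 36, 9, 38, b, 35), (8, 22, 22, 2, 38, b, 1), (8, 22, 22, 2, 38, b, 32), (8, 22, 22, 2, 38, b, 35), (8, 6, 37, 15, 38, b, 1), (8, 6, 37, 15, 38, b, 32), (8, 6, 37, 15, 38, b, 35)}
Keep only column(s) A, B (1 duplicate(s) eliminated): {(22, 1), (22, 32), (22, 34), (22, 35), (36, 1), (36, 32), (36, 35), (37, 1), (37, 32), (37, 35)}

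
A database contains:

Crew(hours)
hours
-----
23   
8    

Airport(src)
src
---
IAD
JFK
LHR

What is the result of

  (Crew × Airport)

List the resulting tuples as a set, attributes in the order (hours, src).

{(23, IAD), (23, JFK), (23, LHR), (8, IAD), (8, JFK), (8, LHR)}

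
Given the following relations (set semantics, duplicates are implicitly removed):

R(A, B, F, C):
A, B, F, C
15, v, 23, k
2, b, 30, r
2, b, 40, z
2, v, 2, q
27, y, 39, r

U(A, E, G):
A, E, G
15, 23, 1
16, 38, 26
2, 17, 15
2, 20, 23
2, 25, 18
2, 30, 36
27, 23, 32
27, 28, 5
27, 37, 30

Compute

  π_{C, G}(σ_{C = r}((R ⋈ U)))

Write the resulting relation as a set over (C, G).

{(r, 15), (r, 18), (r, 23), (r, 30), (r, 32), (r, 36), (r, 5)}

Joining R and U on A yields {(15, v, 23, k, 23, 1), (2, b, 30, r, 17, 15), (2, b, 30, r, 20, 23), (2, b, 30, r, 25, 18), (2, b, 30, r, 30, 36), (2, b, 40, z, 17, 15), (2, b, 40, z, 20, 23), (2, b, 40, z, 25, 18), (2, b, 40, z, 30, 36), (2, v, 2, q, 17, 15), (2, v, 2, q, 20, 23), (2, v, 2, q, 25, 18), (2, v, 2, q, 30, 36), (27, y, 39, r, 23, 32), (27, y, 39, r, 28, 5), (27, y, 39, r, 37, 30)}.
Selection C = r: {(2, b, 30, r, 17, 15), (2, b, 30, r, 20, 23), (2, b, 30, r, 25, 18), (2, b, 30, r, 30, 36), (27, y, 39, r, 23, 32), (27, y, 39, r, 28, 5), (27, y, 39, r, 37, 30)}
π[C, G]: project onto (C, G) → {(r, 15), (r, 18), (r, 23), (r, 30), (r, 32), (r, 36), (r, 5)}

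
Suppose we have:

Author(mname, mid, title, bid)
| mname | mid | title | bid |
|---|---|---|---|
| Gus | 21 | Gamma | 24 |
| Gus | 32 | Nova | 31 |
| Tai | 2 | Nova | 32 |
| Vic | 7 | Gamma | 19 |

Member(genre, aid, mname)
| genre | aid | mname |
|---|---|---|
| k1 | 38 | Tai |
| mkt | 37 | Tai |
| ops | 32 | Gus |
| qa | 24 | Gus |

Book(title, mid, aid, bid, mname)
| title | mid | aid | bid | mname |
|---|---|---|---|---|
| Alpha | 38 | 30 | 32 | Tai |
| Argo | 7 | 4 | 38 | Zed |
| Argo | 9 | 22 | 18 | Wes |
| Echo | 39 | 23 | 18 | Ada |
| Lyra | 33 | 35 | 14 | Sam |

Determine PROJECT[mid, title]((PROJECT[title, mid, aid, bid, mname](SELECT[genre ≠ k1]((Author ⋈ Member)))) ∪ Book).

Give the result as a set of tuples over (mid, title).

{(2, Nova), (21, Gamma), (32, Nova), (33, Lyra), (38, Alpha), (39, Echo), (7, Argo), (9, Argo)}

Joining Author and Member on mname yields {(Gus, 21, Gamma, 24, ops, 32), (Gus, 21, Gamma, 24, qa, 24), (Gus, 32, Nova, 31, ops, 32), (Gus, 32, Nova, 31, qa, 24), (Tai, 2, Nova, 32, k1, 38), (Tai, 2, Nova, 32, mkt, 37)}.
Filtering on genre ≠ k1 leaves {(Gus, 21, Gamma, 24, ops, 32), (Gus, 21, Gamma, 24, qa, 24), (Gus, 32, Nova, 31, ops, 32), (Gus, 32, Nova, 31, qa, 24), (Tai, 2, Nova, 32, mkt, 37)}.
π_{title, mid, aid, bid, mname} gives {(Gamma, 21, 24, 24, Gus), (Gamma, 21, 32, 24, Gus), (Nova, 2, 37, 32, Tai), (Nova, 32, 24, 31, Gus), (Nova, 32, 32, 31, Gus)}.
Set union of the two operands is {(Alpha, 38, 30, 32, Tai), (Argo, 7, 4, 38, Zed), (Argo, 9, 22, 18, Wes), (Echo, 39, 23, 18, Ada), (Gamma, 21, 24, 24, Gus), (Gamma, 21, 32, 24, Gus), (Lyra, 33, 35, 14, Sam), (Nova, 2, 37, 32, Tai), (Nova, 32, 24, 31, Gus), (Nova, 32, 32, 31, Gus)}.
π_{mid, title} gives {(2, Nova), (21, Gamma), (32, Nova), (33, Lyra), (38, Alpha), (39, Echo), (7, Argo), (9, Argo)} (2 duplicate(s) eliminated).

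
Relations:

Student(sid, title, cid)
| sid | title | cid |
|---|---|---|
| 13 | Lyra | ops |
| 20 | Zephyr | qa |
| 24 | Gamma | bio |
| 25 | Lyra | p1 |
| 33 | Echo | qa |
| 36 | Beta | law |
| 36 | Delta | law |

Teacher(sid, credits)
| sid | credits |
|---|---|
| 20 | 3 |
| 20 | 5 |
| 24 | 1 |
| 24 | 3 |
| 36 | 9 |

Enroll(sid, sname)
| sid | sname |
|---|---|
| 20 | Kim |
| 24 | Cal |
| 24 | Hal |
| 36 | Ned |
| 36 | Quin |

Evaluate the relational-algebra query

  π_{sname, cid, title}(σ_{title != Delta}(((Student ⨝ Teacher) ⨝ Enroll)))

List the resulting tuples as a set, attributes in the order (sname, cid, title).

Natural join on sid: {(20, Zephyr, qa, 3), (20, Zephyr, qa, 5), (24, Gamma, bio, 1), (24, Gamma, bio, 3), (36, Beta, law, 9), (36, Delta, law, 9)}
Natural join on sid: {(20, Zephyr, qa, 3, Kim), (20, Zephyr, qa, 5, Kim), (24, Gamma, bio, 1, Cal), (24, Gamma, bio, 1, Hal), (24, Gamma, bio, 3, Cal), (24, Gamma, bio, 3, Hal), (36, Beta, law, 9, Ned), (36, Beta, law, 9, Quin), (36, Delta, law, 9, Ned), (36, Delta, law, 9, Quin)}
Filtering on title != Delta leaves {(20, Zephyr, qa, 3, Kim), (20, Zephyr, qa, 5, Kim), (24, Gamma, bio, 1, Cal), (24, Gamma, bio, 1, Hal), (24, Gamma, bio, 3, Cal), (24, Gamma, bio, 3, Hal), (36, Beta, law, 9, Ned), (36, Beta, law, 9, Quin)}.
Keep only column(s) sname, cid, title (3 duplicate(s) eliminated): {(Cal, bio, Gamma), (Hal, bio, Gamma), (Kim, qa, Zephyr), (Ned, law, Beta), (Quin, law, Beta)}

{(Cal, bio, Gamma), (Hal, bio, Gamma), (Kim, qa, Zephyr), (Ned, law, Beta), (Quin, law, Beta)}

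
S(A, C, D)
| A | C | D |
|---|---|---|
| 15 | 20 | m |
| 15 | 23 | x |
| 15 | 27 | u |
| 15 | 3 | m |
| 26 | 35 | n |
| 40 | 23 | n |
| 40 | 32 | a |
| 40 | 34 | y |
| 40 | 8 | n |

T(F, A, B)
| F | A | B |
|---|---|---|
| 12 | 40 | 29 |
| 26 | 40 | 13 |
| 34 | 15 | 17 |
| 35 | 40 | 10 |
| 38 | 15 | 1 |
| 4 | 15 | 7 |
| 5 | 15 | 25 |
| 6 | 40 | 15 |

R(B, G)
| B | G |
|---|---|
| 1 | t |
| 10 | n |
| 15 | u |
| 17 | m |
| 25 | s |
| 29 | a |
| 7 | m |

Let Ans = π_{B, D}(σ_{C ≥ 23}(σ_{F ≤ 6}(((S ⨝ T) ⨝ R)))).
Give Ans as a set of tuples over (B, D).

{(15, a), (15, n), (15, y), (25, u), (25, x), (7, u), (7, x)}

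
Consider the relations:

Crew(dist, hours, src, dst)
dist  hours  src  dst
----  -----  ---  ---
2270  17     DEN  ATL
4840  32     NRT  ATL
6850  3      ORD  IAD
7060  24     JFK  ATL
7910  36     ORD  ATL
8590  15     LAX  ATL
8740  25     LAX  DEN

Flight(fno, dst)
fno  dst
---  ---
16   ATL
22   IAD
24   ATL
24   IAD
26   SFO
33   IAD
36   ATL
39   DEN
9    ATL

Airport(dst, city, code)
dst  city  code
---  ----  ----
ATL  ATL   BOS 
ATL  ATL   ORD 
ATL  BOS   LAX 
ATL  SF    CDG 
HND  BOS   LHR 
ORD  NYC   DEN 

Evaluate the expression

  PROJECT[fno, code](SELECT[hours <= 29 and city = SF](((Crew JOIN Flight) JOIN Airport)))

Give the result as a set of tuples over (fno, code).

Crew ⋈ Flight (natural join on dst): {(2270, 17, DEN, ATL, 16), (2270, 17, DEN, ATL, 24), (2270, 17, DEN, ATL, 36), (2270, 17, DEN, ATL, 9), (4840, 32, NRT, ATL, 16), (4840, 32, NRT, ATL, 24), (4840, 32, NRT, ATL, 36), (4840, 32, NRT, ATL, 9), (6850, 3, ORD, IAD, 22), (6850, 3, ORD, IAD, 24), (6850, 3, ORD, IAD, 33), (7060, 24, JFK, ATL, 16), (7060, 24, JFK, ATL, 24), (7060, 24, JFK, ATL, 36), (7060, 24, JFK, ATL, 9), (7910, 36, ORD, ATL, 16), (7910, 36, ORD, ATL, 24), (7910, 36, ORD, ATL, 36), (7910, 36, ORD, ATL, 9), (8590, 15, LAX, ATL, 16), (8590, 15, LAX, ATL, 24), (8590, 15, LAX, ATL, 36), (8590, 15, LAX, ATL, 9), (8740, 25, LAX, DEN, 39)}
(Crew JOIN Flight) ⋈ Airport (natural join on dst): {(2270, 17, DEN, ATL, 16, ATL, BOS), (2270, 17, DEN, ATL, 16, ATL, ORD), (2270, 17, DEN, ATL, 16, BOS, LAX), (2270, 17, DEN, ATL, 16, SF, CDG), (2270, 17, DEN, ATL, 24, ATL, BOS), (2270, 17, DEN, ATL, 24, ATL, ORD), (2270, 17, DEN, ATL, 24, BOS, LAX), (2270, 17, DEN, ATL, 24, SF, CDG), (2270, 17, DEN, ATL, 36, ATL, BOS), (2270, 17, DEN, ATL, 36, ATL, ORD), (2270, 17, DEN, ATL, 36, BOS, LAX), (2270, 17, DEN, ATL, 36, SF, CDG), (2270, 17, DEN, ATL, 9, ATL, BOS), (2270, 17, DEN, ATL, 9, ATL, ORD), (2270, 17, DEN, ATL, 9, BOS, LAX), (2270, 17, DEN, ATL, 9, SF, CDG), (4840, 32, NRT, ATL, 16, ATL, BOS), (4840, 32, NRT, ATL, 16, ATL, ORD), (4840, 32, NRT, ATL, 16, BOS, LAX), (4840, 32, NRT, ATL, 16, SF, CDG), (4840, 32, NRT, ATL, 24, ATL, BOS), (4840, 32, NRT, ATL, 24, ATL, ORD), (4840, 32, NRT, ATL, 24, BOS, LAX), (4840, 32, NRT, ATL, 24, SF, CDG), (4840, 32, NRT, ATL, 36, ATL, BOS), (4840, 32, NRT, ATL, 36, ATL, ORD), (4840, 32, NRT, ATL, 36, BOS, LAX), (4840, 32, NRT, ATL, 36, SF, CDG), (4840, 32, NRT, ATL, 9, ATL, BOS), (4840, 32, NRT, ATL, 9, ATL, ORD), (4840, 32, NRT, ATL, 9, BOS, LAX), (4840, 32, NRT, ATL, 9, SF, CDG), (7060, 24, JFK, ATL, 16, ATL, BOS), (7060, 24, JFK, ATL, 16, ATL, ORD), (7060, 24, JFK, ATL, 16, BOS, LAX), (7060, 24, JFK, ATL, 16, SF, CDG), (7060, 24, JFK, ATL, 24, ATL, BOS), (7060, 24, JFK, ATL, 24, ATL, ORD), (7060, 24, JFK, ATL, 24, BOS, LAX), (7060, 24, JFK, ATL, 24, SF, CDG), (7060, 24, JFK, ATL, 36, ATL, BOS), (7060, 24, JFK, ATL, 36, ATL, ORD), (7060, 24, JFK, ATL, 36, BOS, LAX), (7060, 24, JFK, ATL, 36, SF, CDG), (7060, 24, JFK, ATL, 9, ATL, BOS), (7060, 24, JFK, ATL, 9, ATL, ORD), (7060, 24, JFK, ATL, 9, BOS, LAX), (7060, 24, JFK, ATL, 9, SF, CDG), (7910, 36, ORD, ATL, 16, ATL, BOS), (7910, 36, ORD, ATL, 16, ATL, ORD), (7910, 36, ORD, ATL, 16, BOS, LAX), (7910, 36, ORD, ATL, 16, SF, CDG), (7910, 36, ORD, ATL, 24, ATL, BOS), (7910, 36, ORD, ATL, 24, ATL, ORD), (7910, 36, ORD, ATL, 24, BOS, LAX), (7910, 36, ORD, ATL, 24, SF, CDG), (7910, 36, ORD, ATL, 36, ATL, BOS), (7910, 36, ORD, ATL, 36, ATL, ORD), (7910, 36, ORD, ATL, 36, BOS, LAX), (7910, 36, ORD, ATL, 36, SF, CDG), (7910, 36, ORD, ATL, 9, ATL, BOS), (7910, 36, ORD, ATL, 9, ATL, ORD), (7910, 36, ORD, ATL, 9, BOS, LAX), (7910, 36, ORD, ATL, 9, SF, CDG), (8590, 15, LAX, ATL, 16, ATL, BOS), (8590, 15, LAX, ATL, 16, ATL, ORD), (8590, 15, LAX, ATL, 16, BOS, LAX), (8590, 15, LAX, ATL, 16, SF, CDG), (8590, 15, LAX, ATL, 24, ATL, BOS), (8590, 15, LAX, ATL, 24, ATL, ORD), (8590, 15, LAX, ATL, 24, BOS, LAX), (8590, 15, LAX, ATL, 24, SF, CDG), (8590, 15, LAX, ATL, 36, ATL, BOS), (8590, 15, LAX, ATL, 36, ATL, ORD), (8590, 15, LAX, ATL, 36, BOS, LAX), (8590, 15, LAX, ATL, 36, SF, CDG), (8590, 15, LAX, ATL, 9, ATL, BOS), (8590, 15, LAX, ATL, 9, ATL, ORD), (8590, 15, LAX, ATL, 9, BOS, LAX), (8590, 15, LAX, ATL, 9, SF, CDG)}
Apply σ_{hours <= 29 and city = SF}; surviving tuples: {(2270, 17, DEN, ATL, 16, SF, CDG), (2270, 17, DEN, ATL, 24, SF, CDG), (2270, 17, DEN, ATL, 36, SF, CDG), (2270, 17, DEN, ATL, 9, SF, CDG), (7060, 24, JFK, ATL, 16, SF, CDG), (7060, 24, JFK, ATL, 24, SF, CDG), (7060, 24, JFK, ATL, 36, SF, CDG), (7060, 24, JFK, ATL, 9, SF, CDG), (8590, 15, LAX, ATL, 16, SF, CDG), (8590, 15, LAX, ATL, 24, SF, CDG), (8590, 15, LAX, ATL, 36, SF, CDG), (8590, 15, LAX, ATL, 9, SF, CDG)}
Projecting to fno, code (8 duplicate(s) eliminated): {(16, CDG), (24, CDG), (36, CDG), (9, CDG)}

{(16, CDG), (24, CDG), (36, CDG), (9, CDG)}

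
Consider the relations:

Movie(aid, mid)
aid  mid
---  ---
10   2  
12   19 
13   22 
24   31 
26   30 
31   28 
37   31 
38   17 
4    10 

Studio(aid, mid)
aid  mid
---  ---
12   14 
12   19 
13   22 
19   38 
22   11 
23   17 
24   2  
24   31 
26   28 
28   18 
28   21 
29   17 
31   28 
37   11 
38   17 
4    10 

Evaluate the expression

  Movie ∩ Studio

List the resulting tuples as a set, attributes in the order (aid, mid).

{(12, 19), (13, 22), (24, 31), (31, 28), (38, 17), (4, 10)}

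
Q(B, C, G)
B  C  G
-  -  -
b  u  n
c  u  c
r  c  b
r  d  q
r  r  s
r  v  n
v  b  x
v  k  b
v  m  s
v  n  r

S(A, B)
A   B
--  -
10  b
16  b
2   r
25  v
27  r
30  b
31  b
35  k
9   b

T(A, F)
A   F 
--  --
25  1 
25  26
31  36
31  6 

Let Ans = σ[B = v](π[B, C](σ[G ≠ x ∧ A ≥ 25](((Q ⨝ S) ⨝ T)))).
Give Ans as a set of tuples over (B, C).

Natural join on B: {(b, u, n, 10), (b, u, n, 16), (b, u, n, 30), (b, u, n, 31), (b, u, n, 9), (r, c, b, 2), (r, c, b, 27), (r, d, q, 2), (r, d, q, 27), (r, r, s, 2), (r, r, s, 27), (r, v, n, 2), (r, v, n, 27), (v, b, x, 25), (v, k, b, 25), (v, m, s, 25), (v, n, r, 25)}
Natural join on A: {(b, u, n, 31, 36), (b, u, n, 31, 6), (v, b, x, 25, 1), (v, b, x, 25, 26), (v, k, b, 25, 1), (v, k, b, 25, 26), (v, m, s, 25, 1), (v, m, s, 25, 26), (v, n, r, 25, 1), (v, n, r, 25, 26)}
Filtering on G ≠ x ∧ A ≥ 25 leaves {(b, u, n, 31, 36), (b, u, n, 31, 6), (v, k, b, 25, 1), (v, k, b, 25, 26), (v, m, s, 25, 1), (v, m, s, 25, 26), (v, n, r, 25, 1), (v, n, r, 25, 26)}.
π_{B, C} gives {(b, u), (v, k), (v, m), (v, n)} (4 duplicate(s) eliminated).
Filtering on B = v leaves {(v, k), (v, m), (v, n)}.

{(v, k), (v, m), (v, n)}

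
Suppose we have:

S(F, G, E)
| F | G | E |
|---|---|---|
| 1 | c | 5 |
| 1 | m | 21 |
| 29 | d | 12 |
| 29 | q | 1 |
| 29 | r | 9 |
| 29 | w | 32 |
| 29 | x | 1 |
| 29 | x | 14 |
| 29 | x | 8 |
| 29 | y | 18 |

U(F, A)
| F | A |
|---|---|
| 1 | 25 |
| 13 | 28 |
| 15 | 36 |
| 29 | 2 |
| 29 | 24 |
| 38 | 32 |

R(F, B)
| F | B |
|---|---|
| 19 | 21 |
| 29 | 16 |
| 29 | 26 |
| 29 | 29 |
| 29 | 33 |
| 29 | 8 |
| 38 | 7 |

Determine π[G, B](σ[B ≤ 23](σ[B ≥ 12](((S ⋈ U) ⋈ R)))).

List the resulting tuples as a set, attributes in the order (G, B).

{(d, 16), (q, 16), (r, 16), (w, 16), (x, 16), (y, 16)}

Joining S and U on F yields {(1, c, 5, 25), (1, m, 21, 25), (29, d, 12, 2), (29, d, 12, 24), (29, q, 1, 2), (29, q, 1, 24), (29, r, 9, 2), (29, r, 9, 24), (29, w, 32, 2), (29, w, 32, 24), (29, x, 1, 2), (29, x, 1, 24), (29, x, 14, 2), (29, x, 14, 24), (29, x, 8, 2), (29, x, 8, 24), (29, y, 18, 2), (29, y, 18, 24)}.
Joining (S ⋈ U) and R on F yields {(29, d, 12, 2, 16), (29, d, 12, 2, 26), (29, d, 12, 2, 29), (29, d, 12, 2, 33), (29, d, 12, 2, 8), (29, d, 12, 24, 16), (29, d, 12, 24, 26), (29, d, 12, 24, 29), (29, d, 12, 24, 33), (29, d, 12, 24, 8), (29, q, 1, 2, 16), (29, q, 1, 2, 26), (29, q, 1, 2, 29), (29, q, 1, 2, 33), (29, q, 1, 2, 8), (29, q, 1, 24, 16), (29, q, 1, 24, 26), (29, q, 1, 24, 29), (29, q, 1, 24, 33), (29, q, 1, 24, 8), (29, r, 9, 2, 16), (29, r, 9, 2, 26), (29, r, 9, 2, 29), (29, r, 9, 2, 33), (29, r, 9, 2, 8), (29, r, 9, 24, 16), (29, r, 9, 24, 26), (29, r, 9, 24, 29), (29, r, 9, 24, 33), (29, r, 9, 24, 8), (29, w, 32, 2, 16), (29, w, 32, 2, 26), (29, w, 32, 2, 29), (29, w, 32, 2, 33), (29, w, 32, 2, 8), (29, w, 32, 24, 16), (29, w, 32, 24, 26), (29, w, 32, 24, 29), (29, w, 32, 24, 33), (29, w, 32, 24, 8), (29, x, 1, 2, 16), (29, x, 1, 2, 26), (29, x, 1, 2, 29), (29, x, 1, 2, 33), (29, x, 1, 2, 8), (29, x, 1, 24, 16), (29, x, 1, 24, 26), (29, x, 1, 24, 29), (29, x, 1, 24, 33), (29, x, 1, 24, 8), (29, x, 14, 2, 16), (29, x, 14, 2, 26), (29, x, 14, 2, 29), (29, x, 14, 2, 33), (29, x, 14, 2, 8), (29, x, 14, 24, 16), (29, x, 14, 24, 26), (29, x, 14, 24, 29), (29, x, 14, 24, 33), (29, x, 14, 24, 8), (29, x, 8, 2, 16), (29, x, 8, 2, 26), (29, x, 8, 2, 29), (29, x, 8, 2, 33), (29, x, 8, 2, 8), (29, x, 8, 24, 16), (29, x, 8, 24, 26), (29, x, 8, 24, 29), (29, x, 8, 24, 33), (29, x, 8, 24, 8), (29, y, 18, 2, 16), (29, y, 18, 2, 26), (29, y, 18, 2, 29), (29, y, 18, 2, 33), (29, y, 18, 2, 8), (29, y, 18, 24, 16), (29, y, 18, 24, 26), (29, y, 18, 24, 29), (29, y, 18, 24, 33), (29, y, 18, 24, 8)}.
Apply σ_{B ≥ 12}; surviving tuples: {(29, d, 12, 2, 16), (29, d, 12, 2, 26), (29, d, 12, 2, 29), (29, d, 12, 2, 33), (29, d, 12, 24, 16), (29, d, 12, 24, 26), (29, d, 12, 24, 29), (29, d, 12, 24, 33), (29, q, 1, 2, 16), (29, q, 1, 2, 26), (29, q, 1, 2, 29), (29, q, 1, 2, 33), (29, q, 1, 24, 16), (29, q, 1, 24, 26), (29, q, 1, 24, 29), (29, q, 1, 24, 33), (29, r, 9, 2, 16), (29, r, 9, 2, 26), (29, r, 9, 2, 29), (29, r, 9, 2, 33), (29, r, 9, 24, 16), (29, r, 9, 24, 26), (29, r, 9, 24, 29), (29, r, 9, 24, 33), (29, w, 32, 2, 16), (29, w, 32, 2, 26), (29, w, 32, 2, 29), (29, w, 32, 2, 33), (29, w, 32, 24, 16), (29, w, 32, 24, 26), (29, w, 32, 24, 29), (29, w, 32, 24, 33), (29, x, 1, 2, 16), (29, x, 1, 2, 26), (29, x, 1, 2, 29), (29, x, 1, 2, 33), (29, x, 1, 24, 16), (29, x, 1, 24, 26), (29, x, 1, 24, 29), (29, x, 1, 24, 33), (29, x, 14, 2, 16), (29, x, 14, 2, 26), (29, x, 14, 2, 29), (29, x, 14, 2, 33), (29, x, 14, 24, 16), (29, x, 14, 24, 26), (29, x, 14, 24, 29), (29, x, 14, 24, 33), (29, x, 8, 2, 16), (29, x, 8, 2, 26), (29, x, 8, 2, 29), (29, x, 8, 2, 33), (29, x, 8, 24, 16), (29, x, 8, 24, 26), (29, x, 8, 24, 29), (29, x, 8, 24, 33), (29, y, 18, 2, 16), (29, y, 18, 2, 26), (29, y, 18, 2, 29), (29, y, 18, 2, 33), (29, y, 18, 24, 16), (29, y, 18, 24, 26), (29, y, 18, 24, 29), (29, y, 18, 24, 33)}
Apply σ_{B ≤ 23}; surviving tuples: {(29, d, 12, 2, 16), (29, d, 12, 24, 16), (29, q, 1, 2, 16), (29, q, 1, 24, 16), (29, r, 9, 2, 16), (29, r, 9, 24, 16), (29, w, 32, 2, 16), (29, w, 32, 24, 16), (29, x, 1, 2, 16), (29, x, 1, 24, 16), (29, x, 14, 2, 16), (29, x, 14, 24, 16), (29, x, 8, 2, 16), (29, x, 8, 24, 16), (29, y, 18, 2, 16), (29, y, 18, 24, 16)}
Projecting to G, B (10 duplicate(s) eliminated): {(d, 16), (q, 16), (r, 16), (w, 16), (x, 16), (y, 16)}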